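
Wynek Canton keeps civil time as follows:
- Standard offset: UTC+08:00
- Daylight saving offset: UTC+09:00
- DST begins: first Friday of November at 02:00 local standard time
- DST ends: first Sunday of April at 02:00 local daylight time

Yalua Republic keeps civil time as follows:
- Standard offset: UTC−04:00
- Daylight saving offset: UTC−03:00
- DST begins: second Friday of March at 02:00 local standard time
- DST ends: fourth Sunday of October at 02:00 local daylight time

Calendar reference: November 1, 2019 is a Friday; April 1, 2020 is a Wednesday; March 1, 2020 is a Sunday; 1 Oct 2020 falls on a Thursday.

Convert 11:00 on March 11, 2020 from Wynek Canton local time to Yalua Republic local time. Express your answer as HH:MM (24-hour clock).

1 November 2019 is a Friday, so the first Friday is November 1.
1 April 2020 is a Wednesday, so the first Sunday is April 5.
March 11, 2020 lies within the daylight-saving period (1 November 2019 – 5 April 2020), so Wynek Canton is on daylight time, UTC+09:00.
11:00 Wynek Canton − 9h = 02:00 UTC.
1 March 2020 is a Sunday, so the first Friday is March 6 and the second is March 13.
1 October 2020 is a Thursday, so the first Sunday is October 4 and the fourth is October 25.
At the standard offset (UTC−04:00), 02:00 UTC − 4h = 22:00 Yalua Republic standard time (rolling into the previous day, 10 March 2020).
Daylight saving runs 13 March – 25 October; the standard-time date in Yalua Republic, March 10, 2020, is outside that window, so Yalua Republic is on standard time at UTC−04:00.
02:00 UTC − 4h = 22:00 Yalua Republic (rolling into the previous day, 10 March 2020).

22:00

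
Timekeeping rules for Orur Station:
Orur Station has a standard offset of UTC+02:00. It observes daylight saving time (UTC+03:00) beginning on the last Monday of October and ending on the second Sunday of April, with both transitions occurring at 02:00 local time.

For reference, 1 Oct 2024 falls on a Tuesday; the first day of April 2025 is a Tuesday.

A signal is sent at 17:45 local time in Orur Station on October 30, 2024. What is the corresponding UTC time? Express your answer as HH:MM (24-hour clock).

14:45

1 October 2024 is a Tuesday, so Mondays fall on 7, 14, 21, 28; the last is October 28.
1 April 2025 is a Tuesday, so the first Sunday is April 6 and the second is April 13.
Daylight saving runs 28 October 2024 – 13 April 2025; October 30, 2024 is inside that window, so Orur Station is at UTC+03:00.
17:45 local − 3h = 14:45 UTC.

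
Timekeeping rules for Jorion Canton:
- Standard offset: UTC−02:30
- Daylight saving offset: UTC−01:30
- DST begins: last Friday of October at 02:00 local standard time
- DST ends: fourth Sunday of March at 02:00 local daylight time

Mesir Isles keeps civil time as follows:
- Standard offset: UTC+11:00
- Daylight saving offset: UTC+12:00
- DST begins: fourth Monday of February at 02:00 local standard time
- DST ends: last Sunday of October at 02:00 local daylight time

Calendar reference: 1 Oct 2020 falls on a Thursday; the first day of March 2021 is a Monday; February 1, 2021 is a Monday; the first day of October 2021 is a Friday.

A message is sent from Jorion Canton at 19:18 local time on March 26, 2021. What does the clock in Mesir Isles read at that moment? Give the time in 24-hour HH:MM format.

08:48

1 October 2020 is a Thursday, so Fridays fall on 2, 9, 16, 23, 30; the last is October 30.
1 March 2021 is a Monday, so the first Sunday is March 7 and the fourth is March 28.
Daylight saving runs 30 October 2020 – 28 March 2021; March 26, 2021 is inside that window, so Jorion Canton is at UTC−01:30.
19:18 Jorion Canton + 1h30m = 20:48 UTC.
1 February 2021 is a Monday, so the first Monday is February 1 and the fourth is February 22.
1 October 2021 is a Friday, so Sundays fall on 3, 10, 17, 24, 31; the last is October 31.
At the standard offset (UTC+11:00), 20:48 UTC + 11h = 07:48 Mesir Isles standard time (rolling into the next day, 27 March 2021).
The standard-time date in Mesir Isles, March 27, 2021, falls between 22 February and 31 October, so daylight saving is in effect and Mesir Isles is at UTC+12:00.
20:48 UTC + 12h = 08:48 Mesir Isles (rolling into the next day, 27 March 2021).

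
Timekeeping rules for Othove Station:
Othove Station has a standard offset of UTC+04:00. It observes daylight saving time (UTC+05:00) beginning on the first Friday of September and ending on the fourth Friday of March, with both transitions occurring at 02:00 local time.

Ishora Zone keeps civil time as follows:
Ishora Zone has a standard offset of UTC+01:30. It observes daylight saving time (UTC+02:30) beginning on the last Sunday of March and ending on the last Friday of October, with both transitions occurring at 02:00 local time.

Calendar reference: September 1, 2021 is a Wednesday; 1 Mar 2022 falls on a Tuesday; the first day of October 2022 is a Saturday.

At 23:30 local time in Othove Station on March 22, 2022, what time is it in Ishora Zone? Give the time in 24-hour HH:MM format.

1 September 2021 is a Wednesday, so the first Friday is September 3.
1 March 2022 is a Tuesday, so the first Friday is March 4 and the fourth is March 25.
Daylight saving runs 3 September 2021 – 25 March 2022; March 22, 2022 is inside that window, so Othove Station is at UTC+05:00.
23:30 Othove Station − 5h = 18:30 UTC.
1 March 2022 is a Tuesday, so Sundays fall on 6, 13, 20, 27; the last is March 27.
1 October 2022 is a Saturday, so Fridays fall on 7, 14, 21, 28; the last is October 28.
At the standard offset (UTC+01:30), 18:30 UTC + 1h30m = 20:00 Ishora Zone standard time.
The standard-time date in Ishora Zone, March 22, 2022, is outside the daylight-saving period (27 March – 28 October), so Ishora Zone is on standard time, UTC+01:30.
18:30 UTC + 1h30m = 20:00 Ishora Zone.

20:00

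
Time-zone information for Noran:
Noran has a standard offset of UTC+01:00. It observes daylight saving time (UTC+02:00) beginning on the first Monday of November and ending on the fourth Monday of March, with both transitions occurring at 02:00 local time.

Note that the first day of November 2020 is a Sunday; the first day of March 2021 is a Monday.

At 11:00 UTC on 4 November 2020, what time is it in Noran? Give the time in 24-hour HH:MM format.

13:00

1 November 2020 is a Sunday, so the first Monday is November 2.
1 March 2021 is a Monday, so the first Monday is March 1 and the fourth is March 22.
At the standard offset (UTC+01:00), 11:00 UTC + 1h = 12:00 Noran standard time.
The standard-time date in Noran, 4 November 2020, lies within the daylight-saving period (2 November 2020 – 22 March 2021), so Noran is on daylight time, UTC+02:00.
11:00 UTC + 2h = 13:00 local.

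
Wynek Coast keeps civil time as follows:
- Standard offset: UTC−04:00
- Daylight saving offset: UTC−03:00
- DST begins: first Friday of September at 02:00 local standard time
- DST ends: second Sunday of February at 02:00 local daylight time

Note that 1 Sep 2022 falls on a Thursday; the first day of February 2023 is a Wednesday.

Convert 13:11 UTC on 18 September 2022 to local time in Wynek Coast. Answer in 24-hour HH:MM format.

10:11

1 September 2022 is a Thursday, so the first Friday is September 2.
1 February 2023 is a Wednesday, so the first Sunday is February 5 and the second is February 12.
At the standard offset (UTC−04:00), 13:11 UTC − 4h = 09:11 Wynek Coast standard time.
Daylight saving runs 2 September 2022 – 12 February 2023; the standard-time date in Wynek Coast, 18 September 2022, is inside that window, so Wynek Coast is at UTC−03:00.
13:11 UTC − 3h = 10:11 local.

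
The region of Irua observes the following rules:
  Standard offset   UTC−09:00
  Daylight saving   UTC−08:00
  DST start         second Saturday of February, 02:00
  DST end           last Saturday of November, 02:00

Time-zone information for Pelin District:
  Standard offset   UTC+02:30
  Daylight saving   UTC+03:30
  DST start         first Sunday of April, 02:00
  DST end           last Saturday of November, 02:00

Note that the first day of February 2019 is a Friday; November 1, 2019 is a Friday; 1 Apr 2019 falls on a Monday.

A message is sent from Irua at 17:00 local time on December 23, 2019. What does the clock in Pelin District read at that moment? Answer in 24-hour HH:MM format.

1 February 2019 is a Friday, so the first Saturday is February 2 and the second is February 9.
1 November 2019 is a Friday, so Saturdays fall on 2, 9, 16, 23, 30; the last is November 30.
December 23, 2019 does not fall between 9 February and 30 November, so daylight saving is not in effect and Irua is at UTC−09:00.
17:00 Irua + 9h = 02:00 UTC (rolling into the next day, 24 December 2019).
1 April 2019 is a Monday, so the first Sunday is April 7.
1 November 2019 is a Friday, so Saturdays fall on 2, 9, 16, 23, 30; the last is November 30.
At the standard offset (UTC+02:30), 02:00 UTC + 2h30m = 04:30 Pelin District standard time.
The standard-time date in Pelin District, December 24, 2019, does not fall between 7 April and 30 November, so daylight saving is not in effect and Pelin District is at UTC+02:30.
02:00 UTC + 2h30m = 04:30 Pelin District.

04:30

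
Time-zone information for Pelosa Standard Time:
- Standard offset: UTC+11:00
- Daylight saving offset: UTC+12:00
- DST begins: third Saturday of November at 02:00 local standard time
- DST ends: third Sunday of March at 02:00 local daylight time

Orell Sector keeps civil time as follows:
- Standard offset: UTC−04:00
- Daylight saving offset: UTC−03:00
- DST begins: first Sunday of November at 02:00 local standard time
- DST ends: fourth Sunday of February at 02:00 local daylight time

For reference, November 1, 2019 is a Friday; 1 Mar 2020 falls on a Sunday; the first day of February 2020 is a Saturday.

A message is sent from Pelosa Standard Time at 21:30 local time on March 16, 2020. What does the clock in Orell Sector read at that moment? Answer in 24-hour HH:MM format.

06:30

1 November 2019 is a Friday, so the first Saturday is November 2 and the third is November 16.
1 March 2020 is a Sunday, so the first Sunday is March 1 and the third is March 15.
March 16, 2020 is outside the daylight-saving period (16 November 2019 – 15 March 2020), so Pelosa Standard Time is on standard time, UTC+11:00.
21:30 Pelosa Standard Time − 11h = 10:30 UTC.
1 November 2019 is a Friday, so the first Sunday is November 3.
1 February 2020 is a Saturday, so the first Sunday is February 2 and the fourth is February 23.
At the standard offset (UTC−04:00), 10:30 UTC − 4h = 06:30 Orell Sector standard time.
Daylight saving runs 3 November 2019 – 23 February 2020; the standard-time date in Orell Sector, March 16, 2020, is outside that window, so Orell Sector is on standard time at UTC−04:00.
10:30 UTC − 4h = 06:30 Orell Sector.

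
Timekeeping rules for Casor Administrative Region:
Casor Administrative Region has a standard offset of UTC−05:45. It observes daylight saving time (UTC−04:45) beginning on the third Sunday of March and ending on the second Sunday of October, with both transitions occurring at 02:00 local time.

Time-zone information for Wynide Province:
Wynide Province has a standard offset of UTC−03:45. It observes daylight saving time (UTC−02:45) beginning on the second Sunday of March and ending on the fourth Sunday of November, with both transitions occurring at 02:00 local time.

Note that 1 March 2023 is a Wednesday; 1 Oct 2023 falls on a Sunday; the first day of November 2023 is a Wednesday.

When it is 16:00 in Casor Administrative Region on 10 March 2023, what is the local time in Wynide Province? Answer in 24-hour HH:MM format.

1 March 2023 is a Wednesday, so the first Sunday is March 5 and the third is March 19.
1 October 2023 is a Sunday, so the first Sunday is October 1 and the second is October 8.
Daylight saving runs 19 March – 8 October; 10 March 2023 is outside that window, so Casor Administrative Region is on standard time at UTC−05:45.
16:00 Casor Administrative Region + 5h45m = 21:45 UTC.
1 March 2023 is a Wednesday, so the first Sunday is March 5 and the second is March 12.
1 November 2023 is a Wednesday, so the first Sunday is November 5 and the fourth is November 26.
At the standard offset (UTC−03:45), 21:45 UTC − 3h45m = 18:00 Wynide Province standard time.
The standard-time date in Wynide Province, 10 March 2023, does not fall between 12 March and 26 November, so daylight saving is not in effect and Wynide Province is at UTC−03:45.
21:45 UTC − 3h45m = 18:00 Wynide Province.

18:00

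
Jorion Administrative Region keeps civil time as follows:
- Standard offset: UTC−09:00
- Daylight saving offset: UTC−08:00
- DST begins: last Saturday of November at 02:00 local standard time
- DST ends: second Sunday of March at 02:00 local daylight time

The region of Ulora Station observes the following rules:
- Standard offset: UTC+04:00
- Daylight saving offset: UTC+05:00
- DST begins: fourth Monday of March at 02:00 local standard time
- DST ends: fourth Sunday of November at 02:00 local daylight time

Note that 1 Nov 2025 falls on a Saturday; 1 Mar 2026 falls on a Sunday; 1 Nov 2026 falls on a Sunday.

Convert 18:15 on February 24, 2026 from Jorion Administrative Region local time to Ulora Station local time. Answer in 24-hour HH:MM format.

1 November 2025 is a Saturday, so Saturdays fall on 1, 8, 15, 22, 29; the last is November 29.
1 March 2026 is a Sunday, so the first Sunday is March 1 and the second is March 8.
February 24, 2026 falls between 29 November 2025 and 8 March 2026, so daylight saving is in effect and Jorion Administrative Region is at UTC−08:00.
18:15 Jorion Administrative Region + 8h = 02:15 UTC (rolling into the next day, 25 February 2026).
1 March 2026 is a Sunday, so the first Monday is March 2 and the fourth is March 23.
1 November 2026 is a Sunday, so the first Sunday is November 1 and the fourth is November 22.
At the standard offset (UTC+04:00), 02:15 UTC + 4h = 06:15 Ulora Station standard time.
Daylight saving runs 23 March – 22 November; the standard-time date in Ulora Station, February 25, 2026, is outside that window, so Ulora Station is on standard time at UTC+04:00.
02:15 UTC + 4h = 06:15 Ulora Station.

06:15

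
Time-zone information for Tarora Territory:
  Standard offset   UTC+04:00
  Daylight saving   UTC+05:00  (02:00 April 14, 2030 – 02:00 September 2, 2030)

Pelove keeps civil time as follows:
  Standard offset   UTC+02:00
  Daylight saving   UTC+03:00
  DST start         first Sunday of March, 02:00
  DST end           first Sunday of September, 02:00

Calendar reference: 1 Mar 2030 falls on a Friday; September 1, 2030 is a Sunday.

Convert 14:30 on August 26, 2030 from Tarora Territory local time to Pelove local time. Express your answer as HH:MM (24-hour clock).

12:30

Daylight saving runs 14 April – 2 September; August 26, 2030 is inside that window, so Tarora Territory is at UTC+05:00.
14:30 Tarora Territory − 5h = 09:30 UTC.
1 March 2030 is a Friday, so the first Sunday is March 3.
1 September 2030 is a Sunday, so the first Sunday is September 1.
At the standard offset (UTC+02:00), 09:30 UTC + 2h = 11:30 Pelove standard time.
Daylight saving runs 3 March – 1 September; the standard-time date in Pelove, August 26, 2030, is inside that window, so Pelove is at UTC+03:00.
09:30 UTC + 3h = 12:30 Pelove.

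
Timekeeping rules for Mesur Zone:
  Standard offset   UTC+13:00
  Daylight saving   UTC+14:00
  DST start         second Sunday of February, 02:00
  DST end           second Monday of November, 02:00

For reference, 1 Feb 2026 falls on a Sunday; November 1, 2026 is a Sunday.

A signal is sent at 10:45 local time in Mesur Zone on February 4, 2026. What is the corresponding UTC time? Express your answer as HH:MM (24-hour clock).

21:45

1 February 2026 is a Sunday, so the first Sunday is February 1 and the second is February 8.
1 November 2026 is a Sunday, so the first Monday is November 2 and the second is November 9.
February 4, 2026 does not fall between 8 February and 9 November, so daylight saving is not in effect and Mesur Zone is at UTC+13:00.
10:45 local − 13h = 21:45 UTC (rolling into the previous day, 3 February 2026).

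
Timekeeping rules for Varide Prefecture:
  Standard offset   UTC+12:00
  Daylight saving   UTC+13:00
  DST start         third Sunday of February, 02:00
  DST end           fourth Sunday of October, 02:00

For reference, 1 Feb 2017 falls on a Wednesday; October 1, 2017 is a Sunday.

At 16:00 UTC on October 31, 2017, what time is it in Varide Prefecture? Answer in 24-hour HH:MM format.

1 February 2017 is a Wednesday, so the first Sunday is February 5 and the third is February 19.
1 October 2017 is a Sunday, so the first Sunday is October 1 and the fourth is October 22.
At the standard offset (UTC+12:00), 16:00 UTC + 12h = 04:00 Varide Prefecture standard time (rolling into the next day, 1 November 2017).
The standard-time date in Varide Prefecture, November 1, 2017, does not fall between 19 February and 22 October, so daylight saving is not in effect and Varide Prefecture is at UTC+12:00.
16:00 UTC + 12h = 04:00 local (rolling into the next day, 1 November 2017).

04:00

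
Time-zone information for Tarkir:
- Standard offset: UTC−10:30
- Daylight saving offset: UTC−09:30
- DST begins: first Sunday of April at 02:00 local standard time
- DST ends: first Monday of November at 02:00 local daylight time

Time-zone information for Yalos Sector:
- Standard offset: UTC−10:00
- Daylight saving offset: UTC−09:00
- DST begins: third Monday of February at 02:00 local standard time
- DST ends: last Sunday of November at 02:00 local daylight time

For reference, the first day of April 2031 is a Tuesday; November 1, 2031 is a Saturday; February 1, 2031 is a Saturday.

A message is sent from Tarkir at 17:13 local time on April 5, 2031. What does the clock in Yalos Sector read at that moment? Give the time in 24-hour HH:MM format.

1 April 2031 is a Tuesday, so the first Sunday is April 6.
1 November 2031 is a Saturday, so the first Monday is November 3.
April 5, 2031 does not fall between 6 April and 3 November, so daylight saving is not in effect and Tarkir is at UTC−10:30.
17:13 Tarkir + 10h30m = 03:43 UTC (rolling into the next day, 6 April 2031).
1 February 2031 is a Saturday, so the first Monday is February 3 and the third is February 17.
1 November 2031 is a Saturday, so Sundays fall on 2, 9, 16, 23, 30; the last is November 30.
At the standard offset (UTC−10:00), 03:43 UTC − 10h = 17:43 Yalos Sector standard time (rolling into the previous day, 5 April 2031).
The standard-time date in Yalos Sector, April 5, 2031, falls between 17 February and 30 November, so daylight saving is in effect and Yalos Sector is at UTC−09:00.
03:43 UTC − 9h = 18:43 Yalos Sector (rolling into the previous day, 5 April 2031).

18:43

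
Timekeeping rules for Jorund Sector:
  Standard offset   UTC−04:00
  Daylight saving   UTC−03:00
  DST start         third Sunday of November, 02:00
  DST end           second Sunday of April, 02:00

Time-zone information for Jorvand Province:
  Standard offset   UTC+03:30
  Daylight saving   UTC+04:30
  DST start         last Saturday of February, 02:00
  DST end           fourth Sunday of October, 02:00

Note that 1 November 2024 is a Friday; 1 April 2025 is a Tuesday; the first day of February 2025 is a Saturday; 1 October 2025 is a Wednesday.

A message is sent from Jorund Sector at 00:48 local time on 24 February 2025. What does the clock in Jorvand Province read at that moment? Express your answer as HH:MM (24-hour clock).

1 November 2024 is a Friday, so the first Sunday is November 3 and the third is November 17.
1 April 2025 is a Tuesday, so the first Sunday is April 6 and the second is April 13.
24 February 2025 falls between 17 November 2024 and 13 April 2025, so daylight saving is in effect and Jorund Sector is at UTC−03:00.
00:48 Jorund Sector + 3h = 03:48 UTC.
1 February 2025 is a Saturday, so Saturdays fall on 1, 8, 15, 22; the last is February 22.
1 October 2025 is a Wednesday, so the first Sunday is October 5 and the fourth is October 26.
At the standard offset (UTC+03:30), 03:48 UTC + 3h30m = 07:18 Jorvand Province standard time.
Daylight saving runs 22 February – 26 October; the standard-time date in Jorvand Province, 24 February 2025, is inside that window, so Jorvand Province is at UTC+04:30.
03:48 UTC + 4h30m = 08:18 Jorvand Province.

08:18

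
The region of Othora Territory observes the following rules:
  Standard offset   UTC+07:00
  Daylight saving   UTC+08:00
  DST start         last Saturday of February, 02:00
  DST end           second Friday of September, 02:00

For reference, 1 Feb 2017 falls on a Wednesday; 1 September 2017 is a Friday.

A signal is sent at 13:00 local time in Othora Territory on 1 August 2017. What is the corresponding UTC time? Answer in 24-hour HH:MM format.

1 February 2017 is a Wednesday, so Saturdays fall on 4, 11, 18, 25; the last is February 25.
1 September 2017 is a Friday, so the first Friday is September 1 and the second is September 8.
1 August 2017 falls between 25 February and 8 September, so daylight saving is in effect and Othora Territory is at UTC+08:00.
13:00 local − 8h = 05:00 UTC.

05:00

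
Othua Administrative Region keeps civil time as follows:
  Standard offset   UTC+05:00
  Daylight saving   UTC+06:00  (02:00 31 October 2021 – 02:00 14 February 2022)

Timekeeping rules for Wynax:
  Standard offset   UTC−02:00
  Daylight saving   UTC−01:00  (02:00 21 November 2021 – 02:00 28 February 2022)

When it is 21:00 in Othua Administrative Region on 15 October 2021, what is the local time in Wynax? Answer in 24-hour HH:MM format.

14:00

15 October 2021 is outside the daylight-saving period (31 October 2021 – 14 February 2022), so Othua Administrative Region is on standard time, UTC+05:00.
21:00 Othua Administrative Region − 5h = 16:00 UTC.
At the standard offset (UTC−02:00), 16:00 UTC − 2h = 14:00 Wynax standard time.
The standard-time date in Wynax, 15 October 2021, does not fall between 21 November 2021 and 28 February 2022, so daylight saving is not in effect and Wynax is at UTC−02:00.
16:00 UTC − 2h = 14:00 Wynax.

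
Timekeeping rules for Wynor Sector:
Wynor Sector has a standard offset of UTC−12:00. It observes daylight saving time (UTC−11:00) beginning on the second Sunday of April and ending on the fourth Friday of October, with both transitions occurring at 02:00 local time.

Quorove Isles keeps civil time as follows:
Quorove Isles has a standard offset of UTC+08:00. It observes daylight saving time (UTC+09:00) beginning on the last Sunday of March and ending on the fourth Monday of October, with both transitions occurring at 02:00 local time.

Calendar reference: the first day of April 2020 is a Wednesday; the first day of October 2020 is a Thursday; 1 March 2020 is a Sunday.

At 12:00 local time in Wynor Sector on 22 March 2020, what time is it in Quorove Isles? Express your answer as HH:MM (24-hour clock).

1 April 2020 is a Wednesday, so the first Sunday is April 5 and the second is April 12.
1 October 2020 is a Thursday, so the first Friday is October 2 and the fourth is October 23.
Daylight saving runs 12 April – 23 October; 22 March 2020 is outside that window, so Wynor Sector is on standard time at UTC−12:00.
12:00 Wynor Sector + 12h = 00:00 UTC (rolling into the next day, 23 March 2020).
1 March 2020 is a Sunday, so Sundays fall on 1, 8, 15, 22, 29; the last is March 29.
1 October 2020 is a Thursday, so the first Monday is October 5 and the fourth is October 26.
At the standard offset (UTC+08:00), 00:00 UTC + 8h = 08:00 Quorove Isles standard time.
The standard-time date in Quorove Isles, 23 March 2020, does not fall between 29 March and 26 October, so daylight saving is not in effect and Quorove Isles is at UTC+08:00.
00:00 UTC + 8h = 08:00 Quorove Isles.

08:00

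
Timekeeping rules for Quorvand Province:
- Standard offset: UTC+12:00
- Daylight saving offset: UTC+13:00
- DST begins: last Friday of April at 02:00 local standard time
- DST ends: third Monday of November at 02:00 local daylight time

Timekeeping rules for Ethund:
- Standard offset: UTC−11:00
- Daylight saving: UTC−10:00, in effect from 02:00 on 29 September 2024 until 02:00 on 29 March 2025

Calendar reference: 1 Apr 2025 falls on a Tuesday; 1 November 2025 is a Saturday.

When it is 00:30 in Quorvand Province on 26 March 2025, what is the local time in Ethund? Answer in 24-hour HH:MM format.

02:30

1 April 2025 is a Tuesday, so Fridays fall on 4, 11, 18, 25; the last is April 25.
1 November 2025 is a Saturday, so the first Monday is November 3 and the third is November 17.
26 March 2025 does not fall between 25 April and 17 November, so daylight saving is not in effect and Quorvand Province is at UTC+12:00.
00:30 Quorvand Province − 12h = 12:30 UTC (rolling into the previous day, 25 March 2025).
At the standard offset (UTC−11:00), 12:30 UTC − 11h = 01:30 Ethund standard time.
The standard-time date in Ethund, 25 March 2025, falls between 29 September 2024 and 29 March 2025, so daylight saving is in effect and Ethund is at UTC−10:00.
12:30 UTC − 10h = 02:30 Ethund.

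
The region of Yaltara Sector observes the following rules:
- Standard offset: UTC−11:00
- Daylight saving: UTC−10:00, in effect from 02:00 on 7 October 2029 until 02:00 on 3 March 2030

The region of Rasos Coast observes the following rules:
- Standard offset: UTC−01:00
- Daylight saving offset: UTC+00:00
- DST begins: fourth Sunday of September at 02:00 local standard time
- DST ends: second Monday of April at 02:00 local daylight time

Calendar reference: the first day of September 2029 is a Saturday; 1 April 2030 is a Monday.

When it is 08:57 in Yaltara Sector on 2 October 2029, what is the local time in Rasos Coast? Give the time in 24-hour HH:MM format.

19:57

2 October 2029 is outside the daylight-saving period (7 October 2029 – 3 March 2030), so Yaltara Sector is on standard time, UTC−11:00.
08:57 Yaltara Sector + 11h = 19:57 UTC.
1 September 2029 is a Saturday, so the first Sunday is September 2 and the fourth is September 23.
1 April 2030 is a Monday, so the first Monday is April 1 and the second is April 8.
At the standard offset (UTC−01:00), 19:57 UTC − 1h = 18:57 Rasos Coast standard time.
The standard-time date in Rasos Coast, 2 October 2029, falls between 23 September 2029 and 8 April 2030, so daylight saving is in effect and Rasos Coast is at UTC+00:00.
19:57 UTC + 0h = 19:57 Rasos Coast.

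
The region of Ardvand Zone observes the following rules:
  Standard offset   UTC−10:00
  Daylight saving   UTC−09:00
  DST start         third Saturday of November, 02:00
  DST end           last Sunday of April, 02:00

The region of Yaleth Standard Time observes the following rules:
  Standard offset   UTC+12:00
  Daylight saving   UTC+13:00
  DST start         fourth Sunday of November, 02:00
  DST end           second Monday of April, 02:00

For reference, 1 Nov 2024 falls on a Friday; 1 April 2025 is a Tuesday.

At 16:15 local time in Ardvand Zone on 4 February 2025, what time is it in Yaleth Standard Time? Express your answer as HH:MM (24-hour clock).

1 November 2024 is a Friday, so the first Saturday is November 2 and the third is November 16.
1 April 2025 is a Tuesday, so Sundays fall on 6, 13, 20, 27; the last is April 27.
4 February 2025 lies within the daylight-saving period (16 November 2024 – 27 April 2025), so Ardvand Zone is on daylight time, UTC−09:00.
16:15 Ardvand Zone + 9h = 01:15 UTC (rolling into the next day, 5 February 2025).
1 November 2024 is a Friday, so the first Sunday is November 3 and the fourth is November 24.
1 April 2025 is a Tuesday, so the first Monday is April 7 and the second is April 14.
At the standard offset (UTC+12:00), 01:15 UTC + 12h = 13:15 Yaleth Standard Time standard time.
The standard-time date in Yaleth Standard Time, 5 February 2025, falls between 24 November 2024 and 14 April 2025, so daylight saving is in effect and Yaleth Standard Time is at UTC+13:00.
01:15 UTC + 13h = 14:15 Yaleth Standard Time.

14:15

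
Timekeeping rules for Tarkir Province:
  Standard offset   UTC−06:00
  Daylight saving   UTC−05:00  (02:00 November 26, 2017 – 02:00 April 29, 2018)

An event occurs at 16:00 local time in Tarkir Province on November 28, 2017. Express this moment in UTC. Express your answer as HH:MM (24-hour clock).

November 28, 2017 lies within the daylight-saving period (26 November 2017 – 29 April 2018), so Tarkir Province is on daylight time, UTC−05:00.
16:00 local + 5h = 21:00 UTC.

21:00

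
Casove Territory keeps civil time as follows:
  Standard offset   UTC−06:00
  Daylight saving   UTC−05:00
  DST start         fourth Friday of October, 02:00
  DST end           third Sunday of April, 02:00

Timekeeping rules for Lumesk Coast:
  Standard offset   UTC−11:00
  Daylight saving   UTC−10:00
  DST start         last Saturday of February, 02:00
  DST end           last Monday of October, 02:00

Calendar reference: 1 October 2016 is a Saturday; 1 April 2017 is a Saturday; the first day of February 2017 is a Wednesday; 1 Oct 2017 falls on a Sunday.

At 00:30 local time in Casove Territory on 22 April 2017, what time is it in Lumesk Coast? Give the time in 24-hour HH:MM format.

1 October 2016 is a Saturday, so the first Friday is October 7 and the fourth is October 28.
1 April 2017 is a Saturday, so the first Sunday is April 2 and the third is April 16.
Daylight saving runs 28 October 2016 – 16 April 2017; 22 April 2017 is outside that window, so Casove Territory is on standard time at UTC−06:00.
00:30 Casove Territory + 6h = 06:30 UTC.
1 February 2017 is a Wednesday, so Saturdays fall on 4, 11, 18, 25; the last is February 25.
1 October 2017 is a Sunday, so Mondays fall on 2, 9, 16, 23, 30; the last is October 30.
At the standard offset (UTC−11:00), 06:30 UTC − 11h = 19:30 Lumesk Coast standard time (rolling into the previous day, 21 April 2017).
The standard-time date in Lumesk Coast, 21 April 2017, lies within the daylight-saving period (25 February – 30 October), so Lumesk Coast is on daylight time, UTC−10:00.
06:30 UTC − 10h = 20:30 Lumesk Coast (rolling into the previous day, 21 April 2017).

20:30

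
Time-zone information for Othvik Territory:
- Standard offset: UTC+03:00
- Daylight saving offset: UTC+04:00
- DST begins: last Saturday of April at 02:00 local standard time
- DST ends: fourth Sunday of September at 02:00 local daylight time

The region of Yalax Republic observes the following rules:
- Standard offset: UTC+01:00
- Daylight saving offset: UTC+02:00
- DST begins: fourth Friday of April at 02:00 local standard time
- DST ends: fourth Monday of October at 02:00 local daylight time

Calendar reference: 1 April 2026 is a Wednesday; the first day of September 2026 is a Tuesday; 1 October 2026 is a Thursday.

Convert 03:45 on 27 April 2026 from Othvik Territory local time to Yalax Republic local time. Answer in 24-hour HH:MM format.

1 April 2026 is a Wednesday, so Saturdays fall on 4, 11, 18, 25; the last is April 25.
1 September 2026 is a Tuesday, so the first Sunday is September 6 and the fourth is September 27.
27 April 2026 falls between 25 April and 27 September, so daylight saving is in effect and Othvik Territory is at UTC+04:00.
03:45 Othvik Territory − 4h = 23:45 UTC (rolling into the previous day, 26 April 2026).
1 April 2026 is a Wednesday, so the first Friday is April 3 and the fourth is April 24.
1 October 2026 is a Thursday, so the first Monday is October 5 and the fourth is October 26.
At the standard offset (UTC+01:00), 23:45 UTC + 1h = 00:45 Yalax Republic standard time (rolling into the next day, 27 April 2026).
Daylight saving runs 24 April – 26 October; the standard-time date in Yalax Republic, 27 April 2026, is inside that window, so Yalax Republic is at UTC+02:00.
23:45 UTC + 2h = 01:45 Yalax Republic (rolling into the next day, 27 April 2026).

01:45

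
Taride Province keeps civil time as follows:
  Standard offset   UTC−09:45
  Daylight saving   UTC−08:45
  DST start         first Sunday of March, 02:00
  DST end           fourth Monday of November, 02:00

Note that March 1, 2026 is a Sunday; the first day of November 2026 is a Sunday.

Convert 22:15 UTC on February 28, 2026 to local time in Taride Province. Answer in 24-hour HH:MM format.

12:30

1 March 2026 is a Sunday, so the first Sunday is March 1.
1 November 2026 is a Sunday, so the first Monday is November 2 and the fourth is November 23.
At the standard offset (UTC−09:45), 22:15 UTC − 9h45m = 12:30 Taride Province standard time.
The standard-time date in Taride Province, February 28, 2026, does not fall between 1 March and 23 November, so daylight saving is not in effect and Taride Province is at UTC−09:45.
22:15 UTC − 9h45m = 12:30 local.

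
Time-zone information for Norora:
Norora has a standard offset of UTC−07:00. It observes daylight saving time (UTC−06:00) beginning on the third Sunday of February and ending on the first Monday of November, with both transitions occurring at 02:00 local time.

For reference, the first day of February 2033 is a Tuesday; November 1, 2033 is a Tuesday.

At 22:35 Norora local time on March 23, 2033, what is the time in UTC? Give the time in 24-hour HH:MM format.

04:35

1 February 2033 is a Tuesday, so the first Sunday is February 6 and the third is February 20.
1 November 2033 is a Tuesday, so the first Monday is November 7.
March 23, 2033 lies within the daylight-saving period (20 February – 7 November), so Norora is on daylight time, UTC−06:00.
22:35 local + 6h = 04:35 UTC (rolling into the next day, 24 March 2033).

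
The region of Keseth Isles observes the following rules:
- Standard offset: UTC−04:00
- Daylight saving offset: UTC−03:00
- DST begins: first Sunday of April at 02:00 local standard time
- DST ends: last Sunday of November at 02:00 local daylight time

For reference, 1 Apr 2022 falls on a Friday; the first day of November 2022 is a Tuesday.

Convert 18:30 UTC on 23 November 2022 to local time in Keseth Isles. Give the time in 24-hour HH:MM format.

15:30

1 April 2022 is a Friday, so the first Sunday is April 3.
1 November 2022 is a Tuesday, so Sundays fall on 6, 13, 20, 27; the last is November 27.
At the standard offset (UTC−04:00), 18:30 UTC − 4h = 14:30 Keseth Isles standard time.
The standard-time date in Keseth Isles, 23 November 2022, falls between 3 April and 27 November, so daylight saving is in effect and Keseth Isles is at UTC−03:00.
18:30 UTC − 3h = 15:30 local.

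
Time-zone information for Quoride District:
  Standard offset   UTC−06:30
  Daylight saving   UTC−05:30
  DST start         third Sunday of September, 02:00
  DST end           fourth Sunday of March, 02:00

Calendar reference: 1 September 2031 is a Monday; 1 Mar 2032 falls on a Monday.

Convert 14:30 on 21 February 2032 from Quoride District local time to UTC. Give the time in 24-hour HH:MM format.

20:00

1 September 2031 is a Monday, so the first Sunday is September 7 and the third is September 21.
1 March 2032 is a Monday, so the first Sunday is March 7 and the fourth is March 28.
Daylight saving runs 21 September 2031 – 28 March 2032; 21 February 2032 is inside that window, so Quoride District is at UTC−05:30.
14:30 local + 5h30m = 20:00 UTC.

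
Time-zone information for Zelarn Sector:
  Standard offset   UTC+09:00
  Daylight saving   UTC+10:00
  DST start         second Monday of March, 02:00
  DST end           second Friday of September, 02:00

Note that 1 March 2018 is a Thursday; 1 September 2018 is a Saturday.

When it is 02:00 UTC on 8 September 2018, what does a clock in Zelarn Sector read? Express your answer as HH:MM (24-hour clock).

12:00

1 March 2018 is a Thursday, so the first Monday is March 5 and the second is March 12.
1 September 2018 is a Saturday, so the first Friday is September 7 and the second is September 14.
At the standard offset (UTC+09:00), 02:00 UTC + 9h = 11:00 Zelarn Sector standard time.
Daylight saving runs 12 March – 14 September; the standard-time date in Zelarn Sector, 8 September 2018, is inside that window, so Zelarn Sector is at UTC+10:00.
02:00 UTC + 10h = 12:00 local.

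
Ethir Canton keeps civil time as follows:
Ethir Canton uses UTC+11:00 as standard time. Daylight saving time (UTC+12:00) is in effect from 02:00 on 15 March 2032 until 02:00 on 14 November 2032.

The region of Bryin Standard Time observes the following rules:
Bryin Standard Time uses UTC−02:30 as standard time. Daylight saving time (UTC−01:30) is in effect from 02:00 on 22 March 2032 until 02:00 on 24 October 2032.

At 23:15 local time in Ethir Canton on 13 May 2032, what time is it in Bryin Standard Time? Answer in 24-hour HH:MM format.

13 May 2032 falls between 15 March and 14 November, so daylight saving is in effect and Ethir Canton is at UTC+12:00.
23:15 Ethir Canton − 12h = 11:15 UTC.
At the standard offset (UTC−02:30), 11:15 UTC − 2h30m = 08:45 Bryin Standard Time standard time.
Daylight saving runs 22 March – 24 October; the standard-time date in Bryin Standard Time, 13 May 2032, is inside that window, so Bryin Standard Time is at UTC−01:30.
11:15 UTC − 1h30m = 09:45 Bryin Standard Time.

09:45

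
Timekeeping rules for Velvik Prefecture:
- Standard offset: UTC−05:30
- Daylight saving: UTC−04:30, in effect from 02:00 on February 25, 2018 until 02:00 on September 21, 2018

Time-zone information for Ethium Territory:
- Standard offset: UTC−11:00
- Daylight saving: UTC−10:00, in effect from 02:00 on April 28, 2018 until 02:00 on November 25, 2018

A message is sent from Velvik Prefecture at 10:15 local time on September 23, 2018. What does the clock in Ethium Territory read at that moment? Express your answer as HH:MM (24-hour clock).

Daylight saving runs 25 February – 21 September; September 23, 2018 is outside that window, so Velvik Prefecture is on standard time at UTC−05:30.
10:15 Velvik Prefecture + 5h30m = 15:45 UTC.
At the standard offset (UTC−11:00), 15:45 UTC − 11h = 04:45 Ethium Territory standard time.
The standard-time date in Ethium Territory, September 23, 2018, falls between 28 April and 25 November, so daylight saving is in effect and Ethium Territory is at UTC−10:00.
15:45 UTC − 10h = 05:45 Ethium Territory.

05:45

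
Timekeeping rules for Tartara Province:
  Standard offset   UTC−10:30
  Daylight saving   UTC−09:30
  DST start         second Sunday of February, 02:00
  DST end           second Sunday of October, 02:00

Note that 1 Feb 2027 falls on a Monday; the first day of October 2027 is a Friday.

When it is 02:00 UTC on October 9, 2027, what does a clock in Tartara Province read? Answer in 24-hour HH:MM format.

16:30

1 February 2027 is a Monday, so the first Sunday is February 7 and the second is February 14.
1 October 2027 is a Friday, so the first Sunday is October 3 and the second is October 10.
At the standard offset (UTC−10:30), 02:00 UTC − 10h30m = 15:30 Tartara Province standard time (rolling into the previous day, 8 October 2027).
Daylight saving runs 14 February – 10 October; the standard-time date in Tartara Province, October 8, 2027, is inside that window, so Tartara Province is at UTC−09:30.
02:00 UTC − 9h30m = 16:30 local (rolling into the previous day, 8 October 2027).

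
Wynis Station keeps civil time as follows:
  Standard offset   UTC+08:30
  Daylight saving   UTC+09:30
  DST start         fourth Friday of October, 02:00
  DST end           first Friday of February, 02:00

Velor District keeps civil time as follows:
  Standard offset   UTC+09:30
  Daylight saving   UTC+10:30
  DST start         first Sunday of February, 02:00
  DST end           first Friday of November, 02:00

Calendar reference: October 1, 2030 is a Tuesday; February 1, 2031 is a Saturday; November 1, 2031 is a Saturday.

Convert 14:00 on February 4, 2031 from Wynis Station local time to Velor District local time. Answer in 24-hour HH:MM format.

15:00

1 October 2030 is a Tuesday, so the first Friday is October 4 and the fourth is October 25.
1 February 2031 is a Saturday, so the first Friday is February 7.
February 4, 2031 lies within the daylight-saving period (25 October 2030 – 7 February 2031), so Wynis Station is on daylight time, UTC+09:30.
14:00 Wynis Station − 9h30m = 04:30 UTC.
1 February 2031 is a Saturday, so the first Sunday is February 2.
1 November 2031 is a Saturday, so the first Friday is November 7.
At the standard offset (UTC+09:30), 04:30 UTC + 9h30m = 14:00 Velor District standard time.
The standard-time date in Velor District, February 4, 2031, falls between 2 February and 7 November, so daylight saving is in effect and Velor District is at UTC+10:30.
04:30 UTC + 10h30m = 15:00 Velor District.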